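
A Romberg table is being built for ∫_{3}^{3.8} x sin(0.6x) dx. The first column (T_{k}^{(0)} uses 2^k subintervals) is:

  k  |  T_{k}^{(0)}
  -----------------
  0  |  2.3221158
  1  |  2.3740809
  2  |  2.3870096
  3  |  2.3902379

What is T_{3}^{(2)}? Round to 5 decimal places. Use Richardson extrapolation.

2.39131

Richardson extrapolation on the trapezoidal column (denominator 4−1=3):
T_{2}^{(1)} = 2.3870096 + (2.3870096 − 2.3740809)/3 = 2.3913192
T_{3}^{(1)} = (4·2.3902379 − 2.3870096) / 3 = 2.3913140
T_{3}^{(2)} = 2.3913140 + (2.3913140 − 2.3913192)/15 = 2.3913137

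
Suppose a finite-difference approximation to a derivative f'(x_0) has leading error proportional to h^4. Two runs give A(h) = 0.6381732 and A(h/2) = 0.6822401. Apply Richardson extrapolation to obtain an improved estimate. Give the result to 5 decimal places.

0.68518

The leading error scales as h^4; refining by a factor of 2 reduces it by 2^4 = 16.
Extrapolated value = (16·A(h/2) − A(h)) / (16 − 1)
= (16·0.6822401 − 0.6381732) / 15
= 10.2776684 / 15 = 0.6851779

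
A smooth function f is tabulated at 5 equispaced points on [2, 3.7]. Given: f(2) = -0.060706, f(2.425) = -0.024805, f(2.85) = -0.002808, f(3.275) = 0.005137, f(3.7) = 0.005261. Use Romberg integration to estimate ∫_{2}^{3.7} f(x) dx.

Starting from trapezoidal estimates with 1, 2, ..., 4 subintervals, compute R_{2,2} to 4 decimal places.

R_{0,0} (trapezoid, 1 panel, h=1.7000): -0.047128
R_{1,0} (trapezoid, 2 panels, h=0.8500): -0.025951
R_{2,0} (trapezoid, 4 panels, h=0.4250): -0.021334
R_{1,1} = -0.025951 + (-0.025951 − (-0.047128))/3 = -0.018892
R_{2,1} = -0.021334 + (-0.021334 − (-0.025951))/3 = -0.019795
R_{2,2} = -0.019795 + (-0.019795 − (-0.018892))/15 = -0.019855

-0.0199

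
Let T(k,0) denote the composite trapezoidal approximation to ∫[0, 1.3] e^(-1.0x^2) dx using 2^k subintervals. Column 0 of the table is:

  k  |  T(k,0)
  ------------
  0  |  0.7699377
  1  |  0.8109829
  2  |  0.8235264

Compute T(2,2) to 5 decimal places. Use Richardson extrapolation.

T(1,1) = 0.8109829 + (0.8109829 − 0.7699377)/3 = 0.8246646
T(2,1) = (4·0.8235264 − 0.8109829) / 3 = 0.8277076
T(2,2) = (16·0.8277076 − 0.8246646) / 15 = 0.8279105
(Column j=1 coincides with Simpson's rule on the same nodes.)

0.82791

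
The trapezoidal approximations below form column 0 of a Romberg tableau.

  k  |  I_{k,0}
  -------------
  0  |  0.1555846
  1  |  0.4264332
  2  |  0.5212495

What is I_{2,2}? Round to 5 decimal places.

I_{1,1} = (4·0.4264332 − 0.1555846) / 3 = 0.5167161
I_{2,1} = (4·0.5212495 − 0.4264332) / 3 = 0.5528549
I_{2,2} = (16·0.5528549 − 0.5167161) / 15 = 0.5552642
(Column j=1 coincides with Simpson's rule on the same nodes.)

0.55526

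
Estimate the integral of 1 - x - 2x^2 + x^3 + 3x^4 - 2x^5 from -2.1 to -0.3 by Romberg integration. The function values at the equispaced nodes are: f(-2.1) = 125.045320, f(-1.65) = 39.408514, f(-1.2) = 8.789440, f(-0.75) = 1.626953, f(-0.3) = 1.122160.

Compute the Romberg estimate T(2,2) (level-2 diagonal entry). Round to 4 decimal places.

46.0356

T(0,0) (trapezoid, 1 panel, h=1.8000): 113.550732
T(1,0) (trapezoid, 2 panels, h=0.9000): 64.685862
T(2,0) (trapezoid, 4 panels, h=0.4500): 50.808891
T(1,1) = 64.685862 + (64.685862 − 113.550732)/3 = 48.397572
T(2,1) = 50.808891 + (50.808891 − 64.685862)/3 = 46.183234
T(2,2) = 46.183234 + (46.183234 − 48.397572)/15 = 46.035611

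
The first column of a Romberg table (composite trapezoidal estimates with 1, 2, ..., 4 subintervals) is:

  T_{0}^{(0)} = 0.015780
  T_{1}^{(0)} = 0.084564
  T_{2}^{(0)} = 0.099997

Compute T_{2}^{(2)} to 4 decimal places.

Richardson extrapolation on the trapezoidal column (denominator 4−1=3):
T_{1}^{(1)} = 0.084564 + (0.084564 − 0.015780)/3 = 0.107492
T_{2}^{(1)} = 0.099997 + (0.099997 − 0.084564)/3 = 0.105141
T_{2}^{(2)} = 0.105141 + (0.105141 − 0.107492)/15 = 0.104984

0.1050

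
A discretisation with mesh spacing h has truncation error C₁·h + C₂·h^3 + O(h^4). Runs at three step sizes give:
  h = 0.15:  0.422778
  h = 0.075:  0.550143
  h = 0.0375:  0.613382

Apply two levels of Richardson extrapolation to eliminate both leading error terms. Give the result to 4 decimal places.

0.6765

First eliminate the h term (factor 2^1 = 2):
  B₁ = (2·0.550143 − 0.422778)/1 = 0.677508
  B₂ = (2·0.613382 − 0.550143)/1 = 0.676621
Then eliminate the h^3 term (factor 2^3 = 8):
  (8·0.676621 − 0.677508)/7 = 0.676494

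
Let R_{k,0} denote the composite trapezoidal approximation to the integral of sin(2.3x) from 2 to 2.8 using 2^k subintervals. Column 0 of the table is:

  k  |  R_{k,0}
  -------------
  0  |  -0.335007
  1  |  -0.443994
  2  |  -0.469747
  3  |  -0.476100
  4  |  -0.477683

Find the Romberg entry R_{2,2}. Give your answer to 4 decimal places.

Richardson extrapolation on the trapezoidal column (denominator 4−1=3):
R_{1,1} = -0.443994 + (-0.443994 − (-0.335007))/3 = -0.480323
R_{2,1} = -0.469747 + (-0.469747 − (-0.443994))/3 = -0.478331
R_{2,2} = (16·(-0.478331) − (-0.480323)) / 15 = -0.478198

-0.4782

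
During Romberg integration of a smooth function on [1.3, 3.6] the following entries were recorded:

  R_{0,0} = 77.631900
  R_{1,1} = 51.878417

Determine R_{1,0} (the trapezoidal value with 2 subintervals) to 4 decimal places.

58.3168

From R_{1,1} = (4·R_{1,0} − R_{0,0})/3, solve for R_{1,0}:
4·R_{1,0} = 3·51.878417 + 77.631900 = 233.267151
R_{1,0} = 58.316788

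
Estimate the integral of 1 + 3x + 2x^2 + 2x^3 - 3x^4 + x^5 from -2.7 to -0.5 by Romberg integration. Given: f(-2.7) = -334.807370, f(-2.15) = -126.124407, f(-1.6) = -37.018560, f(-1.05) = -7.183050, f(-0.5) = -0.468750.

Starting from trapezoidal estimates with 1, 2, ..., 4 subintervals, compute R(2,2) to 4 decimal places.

-172.5043

R(0,0) (trapezoid, 1 panel, h=2.2000): -368.803732
R(1,0) (trapezoid, 2 panels, h=1.1000): -225.122282
R(2,0) (trapezoid, 4 panels, h=0.5500): -185.880242
R(1,1) = -225.122282 + (-225.122282 − (-368.803732))/3 = -177.228465
R(2,1) = -185.880242 + (-185.880242 − (-225.122282))/3 = -172.799562
R(2,2) = -172.799562 + (-172.799562 − (-177.228465))/15 = -172.504302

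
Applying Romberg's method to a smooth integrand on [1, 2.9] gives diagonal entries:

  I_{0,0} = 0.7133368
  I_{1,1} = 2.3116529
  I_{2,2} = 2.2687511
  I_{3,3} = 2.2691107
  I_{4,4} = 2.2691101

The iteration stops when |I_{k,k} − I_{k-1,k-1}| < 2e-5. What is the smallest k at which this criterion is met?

|I_{1,1} − I_{0,0}| = 1.5983161 ≥ 2e-5
|I_{2,2} − I_{1,1}| = 0.0429018 ≥ 2e-5
|I_{3,3} − I_{2,2}| = 0.0003596 ≥ 2e-5
|I_{4,4} − I_{3,3}| = 0.0000006 < 2e-5

k = 4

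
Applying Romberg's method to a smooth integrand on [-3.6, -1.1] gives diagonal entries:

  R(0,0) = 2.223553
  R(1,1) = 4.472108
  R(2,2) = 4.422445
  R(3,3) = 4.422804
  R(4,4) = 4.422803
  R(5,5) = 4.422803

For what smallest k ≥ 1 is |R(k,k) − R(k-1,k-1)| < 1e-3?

|R(1,1) − R(0,0)| = 2.248555 ≥ 1e-3
|R(2,2) − R(1,1)| = 0.049663 ≥ 1e-3
|R(3,3) − R(2,2)| = 0.000359 < 1e-3

k = 3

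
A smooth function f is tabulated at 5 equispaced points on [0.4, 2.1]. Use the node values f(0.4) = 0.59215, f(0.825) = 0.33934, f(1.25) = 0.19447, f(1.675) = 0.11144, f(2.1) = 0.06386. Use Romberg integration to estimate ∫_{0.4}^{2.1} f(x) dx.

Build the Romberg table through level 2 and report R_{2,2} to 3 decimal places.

0.403

R_{0,0} (trapezoid, 1 panel, h=1.7000): 0.55761
R_{1,0} (trapezoid, 2 panels, h=0.8500): 0.44410
R_{2,0} (trapezoid, 4 panels, h=0.4250): 0.41363
R_{1,1} = 0.44410 + (0.44410 − 0.55761)/3 = 0.40626
R_{2,1} = 0.41363 + (0.41363 − 0.44410)/3 = 0.40347
R_{2,2} = 0.40347 + (0.40347 − 0.40626)/15 = 0.40328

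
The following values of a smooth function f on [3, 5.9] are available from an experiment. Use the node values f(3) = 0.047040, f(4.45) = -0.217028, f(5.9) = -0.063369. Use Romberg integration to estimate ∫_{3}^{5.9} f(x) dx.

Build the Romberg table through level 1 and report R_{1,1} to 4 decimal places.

R_{0,0} (trapezoid, 1 panel, h=2.9000): -0.023677
R_{1,0} (trapezoid, 2 panels, h=1.4500): -0.326529
R_{1,1} = -0.326529 + (-0.326529 − (-0.023677))/3 = -0.427480

-0.4275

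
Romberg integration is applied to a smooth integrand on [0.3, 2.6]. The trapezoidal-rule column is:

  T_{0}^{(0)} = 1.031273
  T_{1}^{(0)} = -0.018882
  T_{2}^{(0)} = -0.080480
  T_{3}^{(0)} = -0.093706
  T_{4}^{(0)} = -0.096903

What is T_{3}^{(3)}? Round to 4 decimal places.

Richardson extrapolation on the trapezoidal column (denominator 4−1=3):
T_{1}^{(1)} = -0.018882 + (-0.018882 − 1.031273)/3 = -0.368934
T_{2}^{(1)} = -0.080480 + (-0.080480 − (-0.018882))/3 = -0.101013
T_{3}^{(1)} = -0.093706 + (-0.093706 − (-0.080480))/3 = -0.098115
T_{2}^{(2)} = (16·(-0.101013) − (-0.368934)) / 15 = -0.083152
T_{3}^{(2)} = (16·(-0.098115) − (-0.101013)) / 15 = -0.097922
T_{3}^{(3)} = (64·(-0.097922) − (-0.083152)) / 63 = -0.098156
(Column j=1 coincides with Simpson's rule on the same nodes.)

-0.0982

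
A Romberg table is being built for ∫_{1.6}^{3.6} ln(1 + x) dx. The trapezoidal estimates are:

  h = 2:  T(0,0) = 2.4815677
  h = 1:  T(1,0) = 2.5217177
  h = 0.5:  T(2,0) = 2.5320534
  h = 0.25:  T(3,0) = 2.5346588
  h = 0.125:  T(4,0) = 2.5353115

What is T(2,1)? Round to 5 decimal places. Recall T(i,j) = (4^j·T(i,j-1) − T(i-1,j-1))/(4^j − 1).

Richardson extrapolation on the trapezoidal column (denominator 4−1=3):
T(2,1) = 2.5320534 + (2.5320534 − 2.5217177)/3 = 2.5354986

2.53550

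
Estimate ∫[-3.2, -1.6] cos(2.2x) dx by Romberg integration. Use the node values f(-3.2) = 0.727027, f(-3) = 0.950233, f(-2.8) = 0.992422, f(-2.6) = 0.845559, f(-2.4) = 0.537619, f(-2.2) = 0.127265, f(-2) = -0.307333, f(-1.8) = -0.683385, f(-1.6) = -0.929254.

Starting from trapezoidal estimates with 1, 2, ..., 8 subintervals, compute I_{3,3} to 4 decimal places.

I_{0,0} (trapezoid, 1 panel, h=1.6000): -0.161782
I_{1,0} (trapezoid, 2 panels, h=0.8000): 0.349204
I_{2,0} (trapezoid, 4 panels, h=0.4000): 0.448638
I_{3,0} (trapezoid, 8 panels, h=0.2000): 0.472253
I_{1,1} = 0.349204 + (0.349204 − (-0.161782))/3 = 0.519533
I_{2,1} = 0.448638 + (0.448638 − 0.349204)/3 = 0.481783
I_{3,1} = 0.472253 + (0.472253 − 0.448638)/3 = 0.480125
I_{2,2} = 0.481783 + (0.481783 − 0.519533)/15 = 0.479266
I_{3,2} = 0.480125 + (0.480125 − 0.481783)/15 = 0.480014
I_{3,3} = 0.480014 + (0.480014 − 0.479266)/63 = 0.480026

0.4800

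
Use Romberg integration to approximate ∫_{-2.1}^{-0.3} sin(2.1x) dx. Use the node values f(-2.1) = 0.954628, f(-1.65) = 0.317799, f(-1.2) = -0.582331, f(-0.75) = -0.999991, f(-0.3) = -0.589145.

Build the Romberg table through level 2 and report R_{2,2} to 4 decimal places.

-0.5252

R_{0,0} (trapezoid, 1 panel, h=1.8000): 0.328935
R_{1,0} (trapezoid, 2 panels, h=0.9000): -0.359631
R_{2,0} (trapezoid, 4 panels, h=0.4500): -0.486802
R_{1,1} = -0.359631 + (-0.359631 − 0.328935)/3 = -0.589153
R_{2,1} = -0.486802 + (-0.486802 − (-0.359631))/3 = -0.529192
R_{2,2} = -0.529192 + (-0.529192 − (-0.589153))/15 = -0.525195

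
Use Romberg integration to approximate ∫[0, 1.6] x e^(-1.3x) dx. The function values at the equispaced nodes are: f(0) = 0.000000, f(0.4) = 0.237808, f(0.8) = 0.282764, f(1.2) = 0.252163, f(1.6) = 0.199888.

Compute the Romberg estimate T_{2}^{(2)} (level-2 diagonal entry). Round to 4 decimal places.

0.3639

T_{0}^{(0)} (trapezoid, 1 panel, h=1.6000): 0.159910
T_{1}^{(0)} (trapezoid, 2 panels, h=0.8000): 0.306166
T_{2}^{(0)} (trapezoid, 4 panels, h=0.4000): 0.349072
T_{1}^{(1)} = 0.306166 + (0.306166 − 0.159910)/3 = 0.354918
T_{2}^{(1)} = 0.349072 + (0.349072 − 0.306166)/3 = 0.363374
T_{2}^{(2)} = 0.363374 + (0.363374 − 0.354918)/15 = 0.363938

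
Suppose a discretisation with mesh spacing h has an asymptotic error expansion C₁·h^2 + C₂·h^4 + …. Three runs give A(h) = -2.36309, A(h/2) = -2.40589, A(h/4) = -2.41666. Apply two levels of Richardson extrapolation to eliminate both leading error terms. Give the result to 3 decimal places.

First eliminate the h^2 term (factor 2^2 = 4):
  B₁ = (4·(-2.40589) − (-2.36309))/3 = -2.42016
  B₂ = (4·(-2.41666) − (-2.40589))/3 = -2.42025
Then eliminate the h^4 term (factor 2^4 = 16):
  (16·(-2.42025) − (-2.42016))/15 = -2.42026

-2.420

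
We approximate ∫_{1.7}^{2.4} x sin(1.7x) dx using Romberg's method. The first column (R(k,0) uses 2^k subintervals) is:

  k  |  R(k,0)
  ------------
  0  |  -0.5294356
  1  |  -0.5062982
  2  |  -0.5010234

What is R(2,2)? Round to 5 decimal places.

Richardson extrapolation on the trapezoidal column (denominator 4−1=3):
R(1,1) = -0.5062982 + (-0.5062982 − (-0.5294356))/3 = -0.4985857
R(2,1) = (4·(-0.5010234) − (-0.5062982)) / 3 = -0.4992651
R(2,2) = -0.4992651 + (-0.4992651 − (-0.4985857))/15 = -0.4993104

-0.49931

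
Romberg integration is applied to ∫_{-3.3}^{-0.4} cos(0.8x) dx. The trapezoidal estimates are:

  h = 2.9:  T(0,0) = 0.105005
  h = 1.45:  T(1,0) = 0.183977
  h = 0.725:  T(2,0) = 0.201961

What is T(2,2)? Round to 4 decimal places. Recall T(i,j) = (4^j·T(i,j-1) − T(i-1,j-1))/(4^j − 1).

0.2078

T(1,1) = (4·0.183977 − 0.105005) / 3 = 0.210301
T(2,1) = (4·0.201961 − 0.183977) / 3 = 0.207956
T(2,2) = 0.207956 + (0.207956 − 0.210301)/15 = 0.207800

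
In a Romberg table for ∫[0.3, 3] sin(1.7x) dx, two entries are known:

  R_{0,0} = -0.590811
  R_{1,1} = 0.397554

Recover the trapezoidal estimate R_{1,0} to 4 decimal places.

From R_{1,1} = (4·R_{1,0} − R_{0,0})/3, solve for R_{1,0}:
4·R_{1,0} = 3·0.397554 + (-0.590811) = 0.601851
R_{1,0} = 0.150463

0.1505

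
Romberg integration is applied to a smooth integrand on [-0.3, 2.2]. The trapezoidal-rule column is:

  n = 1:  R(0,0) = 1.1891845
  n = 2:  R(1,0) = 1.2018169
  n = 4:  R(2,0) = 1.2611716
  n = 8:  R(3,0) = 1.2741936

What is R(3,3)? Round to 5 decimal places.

R(1,1) = 1.2018169 + (1.2018169 − 1.1891845)/3 = 1.2060277
R(2,1) = (4·1.2611716 − 1.2018169) / 3 = 1.2809565
R(3,1) = 1.2741936 + (1.2741936 − 1.2611716)/3 = 1.2785343
R(2,2) = 1.2809565 + (1.2809565 − 1.2060277)/15 = 1.2859518
R(3,2) = (16·1.2785343 − 1.2809565) / 15 = 1.2783728
R(3,3) = 1.2783728 + (1.2783728 − 1.2859518)/63 = 1.2782525

1.27825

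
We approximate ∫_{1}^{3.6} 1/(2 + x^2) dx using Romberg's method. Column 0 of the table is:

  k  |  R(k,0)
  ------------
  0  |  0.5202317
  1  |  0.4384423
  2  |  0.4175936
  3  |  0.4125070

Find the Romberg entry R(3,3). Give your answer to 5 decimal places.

0.41083

Richardson extrapolation on the trapezoidal column (denominator 4−1=3):
R(1,1) = (4·0.4384423 − 0.5202317) / 3 = 0.4111792
R(2,1) = 0.4175936 + (0.4175936 − 0.4384423)/3 = 0.4106440
R(3,1) = (4·0.4125070 − 0.4175936) / 3 = 0.4108115
R(2,2) = (16·0.4106440 − 0.4111792) / 15 = 0.4106083
R(3,2) = (16·0.4108115 − 0.4106440) / 15 = 0.4108227
R(3,3) = 0.4108227 + (0.4108227 − 0.4106083)/63 = 0.4108261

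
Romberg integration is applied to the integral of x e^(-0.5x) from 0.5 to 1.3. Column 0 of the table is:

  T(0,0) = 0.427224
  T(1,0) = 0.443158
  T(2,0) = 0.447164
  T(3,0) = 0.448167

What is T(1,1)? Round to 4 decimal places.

0.4485

Richardson extrapolation on the trapezoidal column (denominator 4−1=3):
T(1,1) = 0.443158 + (0.443158 − 0.427224)/3 = 0.448469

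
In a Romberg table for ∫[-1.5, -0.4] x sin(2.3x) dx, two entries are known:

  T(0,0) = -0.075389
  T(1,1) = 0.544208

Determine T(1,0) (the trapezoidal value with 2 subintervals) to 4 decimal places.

From T(1,1) = (4·T(1,0) − T(0,0))/3, solve for T(1,0):
4·T(1,0) = 3·0.544208 + (-0.075389) = 1.557235
T(1,0) = 0.389309

0.3893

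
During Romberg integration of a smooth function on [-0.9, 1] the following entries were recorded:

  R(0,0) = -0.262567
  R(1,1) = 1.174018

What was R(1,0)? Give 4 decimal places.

From R(1,1) = (4·R(1,0) − R(0,0))/3, solve for R(1,0):
4·R(1,0) = 3·1.174018 + (-0.262567) = 3.259487
R(1,0) = 0.814872

0.8149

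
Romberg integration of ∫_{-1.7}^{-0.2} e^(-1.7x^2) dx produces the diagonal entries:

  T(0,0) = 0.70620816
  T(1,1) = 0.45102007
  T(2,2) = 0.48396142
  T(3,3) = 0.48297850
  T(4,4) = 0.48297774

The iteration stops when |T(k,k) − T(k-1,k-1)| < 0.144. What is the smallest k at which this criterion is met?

|T(1,1) − T(0,0)| = 0.25518809 ≥ 0.144
|T(2,2) − T(1,1)| = 0.03294135 < 0.144

k = 2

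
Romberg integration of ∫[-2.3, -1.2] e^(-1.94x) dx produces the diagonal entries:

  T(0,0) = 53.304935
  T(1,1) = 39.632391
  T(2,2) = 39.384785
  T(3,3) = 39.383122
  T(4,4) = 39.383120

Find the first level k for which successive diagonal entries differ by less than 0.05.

|T(1,1) − T(0,0)| = 13.672544 ≥ 0.05
|T(2,2) − T(1,1)| = 0.247606 ≥ 0.05
|T(3,3) − T(2,2)| = 0.001663 < 0.05

k = 3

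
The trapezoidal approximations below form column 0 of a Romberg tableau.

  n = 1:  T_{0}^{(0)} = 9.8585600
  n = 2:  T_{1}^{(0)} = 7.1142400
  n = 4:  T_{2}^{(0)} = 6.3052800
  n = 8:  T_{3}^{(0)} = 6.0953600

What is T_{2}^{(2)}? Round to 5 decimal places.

T_{1}^{(1)} = (4·7.1142400 − 9.8585600) / 3 = 6.1994667
T_{2}^{(1)} = 6.3052800 + (6.3052800 − 7.1142400)/3 = 6.0356267
T_{2}^{(2)} = (16·6.0356267 − 6.1994667) / 15 = 6.0247040

6.02470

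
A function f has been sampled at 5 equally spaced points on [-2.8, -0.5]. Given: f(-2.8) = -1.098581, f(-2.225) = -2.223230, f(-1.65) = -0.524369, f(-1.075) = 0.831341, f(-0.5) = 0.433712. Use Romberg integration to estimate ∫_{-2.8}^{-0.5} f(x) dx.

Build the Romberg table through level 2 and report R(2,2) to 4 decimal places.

-1.4180

R(0,0) (trapezoid, 1 panel, h=2.3000): -0.764599
R(1,0) (trapezoid, 2 panels, h=1.1500): -0.985324
R(2,0) (trapezoid, 4 panels, h=0.5750): -1.292998
R(1,1) = -0.985324 + (-0.985324 − (-0.764599))/3 = -1.058899
R(2,1) = -1.292998 + (-1.292998 − (-0.985324))/3 = -1.395556
R(2,2) = -1.395556 + (-1.395556 − (-1.058899))/15 = -1.418000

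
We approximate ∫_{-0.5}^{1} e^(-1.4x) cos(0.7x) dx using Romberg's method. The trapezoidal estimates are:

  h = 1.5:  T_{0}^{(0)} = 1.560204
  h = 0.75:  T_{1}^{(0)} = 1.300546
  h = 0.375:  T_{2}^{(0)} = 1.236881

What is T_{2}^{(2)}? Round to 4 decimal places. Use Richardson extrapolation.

1.2158

Richardson extrapolation on the trapezoidal column (denominator 4−1=3):
T_{1}^{(1)} = 1.300546 + (1.300546 − 1.560204)/3 = 1.213993
T_{2}^{(1)} = (4·1.236881 − 1.300546) / 3 = 1.215659
T_{2}^{(2)} = (16·1.215659 − 1.213993) / 15 = 1.215770
(Column j=1 coincides with Simpson's rule on the same nodes.)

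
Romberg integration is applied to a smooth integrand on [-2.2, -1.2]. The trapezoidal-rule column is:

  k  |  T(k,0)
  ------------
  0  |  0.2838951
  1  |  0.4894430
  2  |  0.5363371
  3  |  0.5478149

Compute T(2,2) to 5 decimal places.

0.55157

T(1,1) = 0.4894430 + (0.4894430 − 0.2838951)/3 = 0.5579590
T(2,1) = 0.5363371 + (0.5363371 − 0.4894430)/3 = 0.5519685
T(2,2) = 0.5519685 + (0.5519685 − 0.5579590)/15 = 0.5515691
(Column j=1 coincides with Simpson's rule on the same nodes.)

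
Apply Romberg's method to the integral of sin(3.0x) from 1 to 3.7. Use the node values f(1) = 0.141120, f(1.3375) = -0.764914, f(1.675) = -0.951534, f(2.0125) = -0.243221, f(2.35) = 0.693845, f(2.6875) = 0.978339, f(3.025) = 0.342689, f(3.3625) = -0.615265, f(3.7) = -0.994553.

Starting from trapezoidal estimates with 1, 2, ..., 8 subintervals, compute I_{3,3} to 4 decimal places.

-0.3607

I_{0,0} (trapezoid, 1 panel, h=2.7000): -1.152135
I_{1,0} (trapezoid, 2 panels, h=1.3500): 0.360623
I_{2,0} (trapezoid, 4 panels, h=0.6750): -0.230659
I_{3,0} (trapezoid, 8 panels, h=0.3375): -0.333037
I_{1,1} = 0.360623 + (0.360623 − (-1.152135))/3 = 0.864876
I_{2,1} = -0.230659 + (-0.230659 − 0.360623)/3 = -0.427753
I_{3,1} = -0.333037 + (-0.333037 − (-0.230659))/3 = -0.367163
I_{2,2} = -0.427753 + (-0.427753 − 0.864876)/15 = -0.513928
I_{3,2} = -0.367163 + (-0.367163 − (-0.427753))/15 = -0.363124
I_{3,3} = -0.363124 + (-0.363124 − (-0.513928))/63 = -0.360730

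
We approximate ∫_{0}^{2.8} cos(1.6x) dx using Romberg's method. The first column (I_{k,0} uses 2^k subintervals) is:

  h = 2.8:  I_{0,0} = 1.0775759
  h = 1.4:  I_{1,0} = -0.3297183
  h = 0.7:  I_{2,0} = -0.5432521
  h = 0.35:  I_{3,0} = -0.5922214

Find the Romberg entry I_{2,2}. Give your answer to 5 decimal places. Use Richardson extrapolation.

I_{1,1} = (4·(-0.3297183) − 1.0775759) / 3 = -0.7988164
I_{2,1} = -0.5432521 + (-0.5432521 − (-0.3297183))/3 = -0.6144300
I_{2,2} = (16·(-0.6144300) − (-0.7988164)) / 15 = -0.6021376

-0.60214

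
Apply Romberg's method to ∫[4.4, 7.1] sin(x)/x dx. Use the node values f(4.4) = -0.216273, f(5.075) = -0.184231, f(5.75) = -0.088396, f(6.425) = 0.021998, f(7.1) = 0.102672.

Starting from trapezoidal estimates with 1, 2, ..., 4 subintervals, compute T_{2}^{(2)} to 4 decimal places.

-0.2114

T_{0}^{(0)} (trapezoid, 1 panel, h=2.7000): -0.153361
T_{1}^{(0)} (trapezoid, 2 panels, h=1.3500): -0.196015
T_{2}^{(0)} (trapezoid, 4 panels, h=0.6750): -0.207515
T_{1}^{(1)} = -0.196015 + (-0.196015 − (-0.153361))/3 = -0.210233
T_{2}^{(1)} = -0.207515 + (-0.207515 − (-0.196015))/3 = -0.211348
T_{2}^{(2)} = -0.211348 + (-0.211348 − (-0.210233))/15 = -0.211422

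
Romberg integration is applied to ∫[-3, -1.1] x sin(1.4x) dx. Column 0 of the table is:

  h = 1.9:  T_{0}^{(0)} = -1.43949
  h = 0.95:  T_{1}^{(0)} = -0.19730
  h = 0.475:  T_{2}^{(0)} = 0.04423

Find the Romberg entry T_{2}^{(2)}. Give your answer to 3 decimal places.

Richardson extrapolation on the trapezoidal column (denominator 4−1=3):
T_{1}^{(1)} = (4·(-0.19730) − (-1.43949)) / 3 = 0.21676
T_{2}^{(1)} = (4·0.04423 − (-0.19730)) / 3 = 0.12474
T_{2}^{(2)} = 0.12474 + (0.12474 − 0.21676)/15 = 0.11861

0.119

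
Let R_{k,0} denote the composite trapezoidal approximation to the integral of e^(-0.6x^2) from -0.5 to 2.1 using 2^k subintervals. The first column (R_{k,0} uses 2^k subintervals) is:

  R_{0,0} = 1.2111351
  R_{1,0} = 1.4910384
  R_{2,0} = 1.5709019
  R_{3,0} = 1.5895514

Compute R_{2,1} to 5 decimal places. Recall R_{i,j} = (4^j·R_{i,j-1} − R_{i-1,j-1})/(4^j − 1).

R_{2,1} = 1.5709019 + (1.5709019 − 1.4910384)/3 = 1.5975231

1.59752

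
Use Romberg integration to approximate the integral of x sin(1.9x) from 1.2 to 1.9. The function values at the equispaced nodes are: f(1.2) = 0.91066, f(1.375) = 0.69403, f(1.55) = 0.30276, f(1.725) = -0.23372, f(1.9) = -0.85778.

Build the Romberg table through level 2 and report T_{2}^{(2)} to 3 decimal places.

0.146

T_{0}^{(0)} (trapezoid, 1 panel, h=0.7000): 0.01851
T_{1}^{(0)} (trapezoid, 2 panels, h=0.3500): 0.11522
T_{2}^{(0)} (trapezoid, 4 panels, h=0.1750): 0.13816
T_{1}^{(1)} = 0.11522 + (0.11522 − 0.01851)/3 = 0.14746
T_{2}^{(1)} = 0.13816 + (0.13816 − 0.11522)/3 = 0.14581
T_{2}^{(2)} = 0.14581 + (0.14581 − 0.14746)/15 = 0.14570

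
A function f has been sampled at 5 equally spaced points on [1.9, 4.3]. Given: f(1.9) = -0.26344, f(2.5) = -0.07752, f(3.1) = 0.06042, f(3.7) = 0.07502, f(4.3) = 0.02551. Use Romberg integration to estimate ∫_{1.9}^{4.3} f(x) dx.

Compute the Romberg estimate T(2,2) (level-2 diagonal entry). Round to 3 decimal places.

-0.027

T(0,0) (trapezoid, 1 panel, h=2.4000): -0.28552
T(1,0) (trapezoid, 2 panels, h=1.2000): -0.07025
T(2,0) (trapezoid, 4 panels, h=0.6000): -0.03663
T(1,1) = -0.07025 + (-0.07025 − (-0.28552))/3 = 0.00151
T(2,1) = -0.03663 + (-0.03663 − (-0.07025))/3 = -0.02542
T(2,2) = -0.02542 + (-0.02542 − 0.00151)/15 = -0.02722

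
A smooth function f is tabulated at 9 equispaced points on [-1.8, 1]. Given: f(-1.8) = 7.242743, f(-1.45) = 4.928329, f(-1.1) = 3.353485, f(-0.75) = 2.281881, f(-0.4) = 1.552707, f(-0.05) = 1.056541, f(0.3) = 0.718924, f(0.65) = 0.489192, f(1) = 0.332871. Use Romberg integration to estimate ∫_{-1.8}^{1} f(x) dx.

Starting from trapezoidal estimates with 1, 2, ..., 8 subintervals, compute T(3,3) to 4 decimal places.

T(0,0) (trapezoid, 1 panel, h=2.8000): 10.605860
T(1,0) (trapezoid, 2 panels, h=1.4000): 7.476720
T(2,0) (trapezoid, 4 panels, h=0.7000): 6.589046
T(3,0) (trapezoid, 8 panels, h=0.3500): 6.359103
T(1,1) = 7.476720 + (7.476720 − 10.605860)/3 = 6.433673
T(2,1) = 6.589046 + (6.589046 − 7.476720)/3 = 6.293155
T(3,1) = 6.359103 + (6.359103 − 6.589046)/3 = 6.282455
T(2,2) = 6.293155 + (6.293155 − 6.433673)/15 = 6.283787
T(3,2) = 6.282455 + (6.282455 − 6.293155)/15 = 6.281742
T(3,3) = 6.281742 + (6.281742 − 6.283787)/63 = 6.281710

6.2817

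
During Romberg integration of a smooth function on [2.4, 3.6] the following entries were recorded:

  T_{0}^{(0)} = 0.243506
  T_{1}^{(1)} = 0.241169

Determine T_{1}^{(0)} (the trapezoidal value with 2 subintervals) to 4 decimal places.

From T_{1}^{(1)} = (4·T_{1}^{(0)} − T_{0}^{(0)})/3, solve for T_{1}^{(0)}:
4·T_{1}^{(0)} = 3·0.241169 + 0.243506 = 0.967013
T_{1}^{(0)} = 0.241753

0.2418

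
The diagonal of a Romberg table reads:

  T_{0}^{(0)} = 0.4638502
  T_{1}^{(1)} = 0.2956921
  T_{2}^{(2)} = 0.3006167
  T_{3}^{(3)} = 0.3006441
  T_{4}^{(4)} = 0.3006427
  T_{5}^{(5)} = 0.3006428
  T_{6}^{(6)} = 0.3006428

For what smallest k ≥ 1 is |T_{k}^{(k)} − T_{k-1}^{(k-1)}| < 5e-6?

k = 4

|T_{1}^{(1)} − T_{0}^{(0)}| = 0.1681581 ≥ 5e-6
|T_{2}^{(2)} − T_{1}^{(1)}| = 0.0049246 ≥ 5e-6
|T_{3}^{(3)} − T_{2}^{(2)}| = 0.0000274 ≥ 5e-6
|T_{4}^{(4)} − T_{3}^{(3)}| = 0.0000014 < 5e-6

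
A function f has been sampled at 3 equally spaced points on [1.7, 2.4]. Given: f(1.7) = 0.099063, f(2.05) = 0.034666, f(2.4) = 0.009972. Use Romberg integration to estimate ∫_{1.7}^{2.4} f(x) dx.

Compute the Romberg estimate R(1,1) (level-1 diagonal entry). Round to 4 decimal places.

R(0,0) (trapezoid, 1 panel, h=0.7000): 0.038162
R(1,0) (trapezoid, 2 panels, h=0.3500): 0.031214
R(1,1) = 0.031214 + (0.031214 − 0.038162)/3 = 0.028898

0.0289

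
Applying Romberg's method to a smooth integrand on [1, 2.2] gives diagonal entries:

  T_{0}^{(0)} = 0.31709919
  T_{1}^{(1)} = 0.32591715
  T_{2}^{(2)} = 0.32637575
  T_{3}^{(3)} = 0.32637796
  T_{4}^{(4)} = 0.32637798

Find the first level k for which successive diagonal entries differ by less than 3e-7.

k = 4

|T_{1}^{(1)} − T_{0}^{(0)}| = 0.00881796 ≥ 3e-7
|T_{2}^{(2)} − T_{1}^{(1)}| = 0.00045860 ≥ 3e-7
|T_{3}^{(3)} − T_{2}^{(2)}| = 0.00000221 ≥ 3e-7
|T_{4}^{(4)} − T_{3}^{(3)}| = 0.00000002 < 3e-7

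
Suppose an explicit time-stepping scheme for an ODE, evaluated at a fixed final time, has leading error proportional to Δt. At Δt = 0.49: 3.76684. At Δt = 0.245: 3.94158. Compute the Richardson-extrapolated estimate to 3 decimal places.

4.116

The leading error scales as Δt; refining by a factor of 2 reduces it by 2^1 = 2.
Extrapolated value = (2·A(Δt/2) − A(Δt)) / (2 − 1)
= (2·3.94158 − 3.76684) / 1
= 4.11632 / 1 = 4.11632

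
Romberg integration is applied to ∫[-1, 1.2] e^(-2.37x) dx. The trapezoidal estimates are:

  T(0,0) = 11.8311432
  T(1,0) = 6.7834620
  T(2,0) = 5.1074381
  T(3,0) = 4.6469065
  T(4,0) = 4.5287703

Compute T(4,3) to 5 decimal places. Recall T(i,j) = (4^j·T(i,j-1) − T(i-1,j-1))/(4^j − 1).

Richardson extrapolation on the trapezoidal column (denominator 4−1=3):
T(2,1) = 5.1074381 + (5.1074381 − 6.7834620)/3 = 4.5487635
T(3,1) = 4.6469065 + (4.6469065 − 5.1074381)/3 = 4.4933960
T(4,1) = 4.5287703 + (4.5287703 − 4.6469065)/3 = 4.4893916
T(3,2) = (16·4.4933960 − 4.5487635) / 15 = 4.4897048
T(4,2) = 4.4893916 + (4.4893916 − 4.4933960)/15 = 4.4891246
T(4,3) = 4.4891246 + (4.4891246 − 4.4897048)/63 = 4.4891154
(Column j=1 coincides with Simpson's rule on the same nodes.)

4.48912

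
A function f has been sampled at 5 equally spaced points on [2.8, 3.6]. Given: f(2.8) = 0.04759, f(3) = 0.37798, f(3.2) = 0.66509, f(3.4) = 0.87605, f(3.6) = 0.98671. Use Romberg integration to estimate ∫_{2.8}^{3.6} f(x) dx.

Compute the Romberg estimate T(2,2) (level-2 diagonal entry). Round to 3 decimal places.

T(0,0) (trapezoid, 1 panel, h=0.8000): 0.41372
T(1,0) (trapezoid, 2 panels, h=0.4000): 0.47290
T(2,0) (trapezoid, 4 panels, h=0.2000): 0.48725
T(1,1) = 0.47290 + (0.47290 − 0.41372)/3 = 0.49263
T(2,1) = 0.48725 + (0.48725 − 0.47290)/3 = 0.49203
T(2,2) = 0.49203 + (0.49203 − 0.49263)/15 = 0.49199

0.492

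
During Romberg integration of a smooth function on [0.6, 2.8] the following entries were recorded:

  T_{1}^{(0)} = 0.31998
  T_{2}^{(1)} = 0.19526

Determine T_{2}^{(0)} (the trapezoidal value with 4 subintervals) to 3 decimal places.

0.226

From T_{2}^{(1)} = (4·T_{2}^{(0)} − T_{1}^{(0)})/3, solve for T_{2}^{(0)}:
4·T_{2}^{(0)} = 3·0.19526 + 0.31998 = 0.90576
T_{2}^{(0)} = 0.22644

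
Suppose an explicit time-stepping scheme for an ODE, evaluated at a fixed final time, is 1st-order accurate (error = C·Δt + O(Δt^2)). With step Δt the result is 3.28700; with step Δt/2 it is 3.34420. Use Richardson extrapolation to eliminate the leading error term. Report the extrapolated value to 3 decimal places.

3.401

The leading error scales as Δt; refining by a factor of 2 reduces it by 2^1 = 2.
Extrapolated value = (2·A(Δt/2) − A(Δt)) / (2 − 1)
= (2·3.34420 − 3.28700) / 1
= 3.40140 / 1 = 3.40140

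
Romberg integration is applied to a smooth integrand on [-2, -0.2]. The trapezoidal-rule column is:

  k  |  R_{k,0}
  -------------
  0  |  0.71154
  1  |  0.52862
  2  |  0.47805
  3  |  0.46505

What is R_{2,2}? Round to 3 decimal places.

Richardson extrapolation on the trapezoidal column (denominator 4−1=3):
R_{1,1} = (4·0.52862 − 0.71154) / 3 = 0.46765
R_{2,1} = (4·0.47805 − 0.52862) / 3 = 0.46119
R_{2,2} = (16·0.46119 − 0.46765) / 15 = 0.46076

0.461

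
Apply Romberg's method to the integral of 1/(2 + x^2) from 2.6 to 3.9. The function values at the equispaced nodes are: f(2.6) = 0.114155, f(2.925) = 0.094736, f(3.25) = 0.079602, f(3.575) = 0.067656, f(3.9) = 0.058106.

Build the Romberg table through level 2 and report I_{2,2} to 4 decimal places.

0.1063

I_{0,0} (trapezoid, 1 panel, h=1.3000): 0.111970
I_{1,0} (trapezoid, 2 panels, h=0.6500): 0.107726
I_{2,0} (trapezoid, 4 panels, h=0.3250): 0.106640
I_{1,1} = 0.107726 + (0.107726 − 0.111970)/3 = 0.106311
I_{2,1} = 0.106640 + (0.106640 − 0.107726)/3 = 0.106278
I_{2,2} = 0.106278 + (0.106278 − 0.106311)/15 = 0.106276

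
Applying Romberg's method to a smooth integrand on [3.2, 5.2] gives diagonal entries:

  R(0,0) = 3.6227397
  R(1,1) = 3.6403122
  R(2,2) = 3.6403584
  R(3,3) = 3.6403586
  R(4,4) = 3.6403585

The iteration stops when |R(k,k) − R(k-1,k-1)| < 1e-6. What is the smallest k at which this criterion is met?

|R(1,1) − R(0,0)| = 0.0175725 ≥ 1e-6
|R(2,2) − R(1,1)| = 0.0000462 ≥ 1e-6
|R(3,3) − R(2,2)| = 0.0000002 < 1e-6

k = 3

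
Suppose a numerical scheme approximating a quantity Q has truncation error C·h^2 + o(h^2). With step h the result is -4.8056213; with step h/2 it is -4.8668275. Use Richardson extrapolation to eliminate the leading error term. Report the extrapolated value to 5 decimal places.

-4.88723

The leading error scales as h^2; refining by a factor of 2 reduces it by 2^2 = 4.
Extrapolated value = (4·A(h/2) − A(h)) / (4 − 1)
= (4·(-4.8668275) − (-4.8056213)) / 3
= -14.6616887 / 3 = -4.8872296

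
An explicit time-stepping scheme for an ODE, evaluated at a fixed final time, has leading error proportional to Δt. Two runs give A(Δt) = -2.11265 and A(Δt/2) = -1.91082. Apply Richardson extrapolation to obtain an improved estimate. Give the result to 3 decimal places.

The leading error scales as Δt; refining by a factor of 2 reduces it by 2^1 = 2.
Extrapolated value = (2·A(Δt/2) − A(Δt)) / (2 − 1)
= (2·(-1.91082) − (-2.11265)) / 1
= -1.70899 / 1 = -1.70899

-1.709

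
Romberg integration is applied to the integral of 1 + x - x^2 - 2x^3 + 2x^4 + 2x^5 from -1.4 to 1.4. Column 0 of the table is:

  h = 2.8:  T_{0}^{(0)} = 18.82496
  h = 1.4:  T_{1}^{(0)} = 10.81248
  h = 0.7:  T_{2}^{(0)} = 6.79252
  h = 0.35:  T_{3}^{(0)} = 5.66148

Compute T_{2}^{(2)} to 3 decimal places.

5.273

T_{1}^{(1)} = 10.81248 + (10.81248 − 18.82496)/3 = 8.14165
T_{2}^{(1)} = 6.79252 + (6.79252 − 10.81248)/3 = 5.45253
T_{2}^{(2)} = (16·5.45253 − 8.14165) / 15 = 5.27326
(Column j=1 coincides with Simpson's rule on the same nodes.)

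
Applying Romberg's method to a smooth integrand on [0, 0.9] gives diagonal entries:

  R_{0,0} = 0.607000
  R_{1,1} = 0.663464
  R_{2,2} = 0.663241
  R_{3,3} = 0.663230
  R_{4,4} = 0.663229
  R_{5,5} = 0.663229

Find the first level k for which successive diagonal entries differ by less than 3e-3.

k = 2

|R_{1,1} − R_{0,0}| = 0.056464 ≥ 3e-3
|R_{2,2} − R_{1,1}| = 0.000223 < 3e-3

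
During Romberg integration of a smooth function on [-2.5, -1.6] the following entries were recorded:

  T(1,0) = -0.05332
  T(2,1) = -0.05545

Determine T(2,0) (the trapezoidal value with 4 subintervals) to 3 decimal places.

-0.055

From T(2,1) = (4·T(2,0) − T(1,0))/3, solve for T(2,0):
4·T(2,0) = 3·(-0.05545) + (-0.05332) = -0.21967
T(2,0) = -0.05492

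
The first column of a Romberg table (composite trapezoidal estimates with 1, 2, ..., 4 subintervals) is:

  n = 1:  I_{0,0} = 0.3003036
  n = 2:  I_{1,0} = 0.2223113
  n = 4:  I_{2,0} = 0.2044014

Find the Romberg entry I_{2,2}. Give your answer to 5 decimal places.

Richardson extrapolation on the trapezoidal column (denominator 4−1=3):
I_{1,1} = (4·0.2223113 − 0.3003036) / 3 = 0.1963139
I_{2,1} = (4·0.2044014 − 0.2223113) / 3 = 0.1984314
I_{2,2} = (16·0.1984314 − 0.1963139) / 15 = 0.1985726

0.19857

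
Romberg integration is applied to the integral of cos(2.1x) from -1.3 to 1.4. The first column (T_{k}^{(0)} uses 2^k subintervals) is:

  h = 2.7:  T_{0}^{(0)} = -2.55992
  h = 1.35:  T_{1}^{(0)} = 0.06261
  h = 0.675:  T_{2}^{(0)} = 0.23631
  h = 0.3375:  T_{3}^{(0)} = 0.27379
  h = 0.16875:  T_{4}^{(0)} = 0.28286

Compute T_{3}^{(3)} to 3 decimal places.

Richardson extrapolation on the trapezoidal column (denominator 4−1=3):
T_{1}^{(1)} = 0.06261 + (0.06261 − (-2.55992))/3 = 0.93679
T_{2}^{(1)} = (4·0.23631 − 0.06261) / 3 = 0.29421
T_{3}^{(1)} = (4·0.27379 − 0.23631) / 3 = 0.28628
T_{2}^{(2)} = (16·0.29421 − 0.93679) / 15 = 0.25137
T_{3}^{(2)} = (16·0.28628 − 0.29421) / 15 = 0.28575
T_{3}^{(3)} = 0.28575 + (0.28575 − 0.25137)/63 = 0.28630

0.286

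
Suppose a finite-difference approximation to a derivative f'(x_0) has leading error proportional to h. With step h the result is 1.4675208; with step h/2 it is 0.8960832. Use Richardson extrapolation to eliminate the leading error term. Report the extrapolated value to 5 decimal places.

0.32465

The leading error scales as h; refining by a factor of 2 reduces it by 2^1 = 2.
Extrapolated value = (2·A(h/2) − A(h)) / (2 − 1)
= (2·0.8960832 − 1.4675208) / 1
= 0.3246456 / 1 = 0.3246456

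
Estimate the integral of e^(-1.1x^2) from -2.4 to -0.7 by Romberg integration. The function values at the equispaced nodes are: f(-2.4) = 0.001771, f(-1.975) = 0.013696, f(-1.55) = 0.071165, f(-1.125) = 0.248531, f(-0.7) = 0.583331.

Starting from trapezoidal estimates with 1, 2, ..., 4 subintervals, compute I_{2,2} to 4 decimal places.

I_{0,0} (trapezoid, 1 panel, h=1.7000): 0.497337
I_{1,0} (trapezoid, 2 panels, h=0.8500): 0.309159
I_{2,0} (trapezoid, 4 panels, h=0.4250): 0.266026
I_{1,1} = 0.309159 + (0.309159 − 0.497337)/3 = 0.246433
I_{2,1} = 0.266026 + (0.266026 − 0.309159)/3 = 0.251648
I_{2,2} = 0.251648 + (0.251648 − 0.246433)/15 = 0.251996

0.2520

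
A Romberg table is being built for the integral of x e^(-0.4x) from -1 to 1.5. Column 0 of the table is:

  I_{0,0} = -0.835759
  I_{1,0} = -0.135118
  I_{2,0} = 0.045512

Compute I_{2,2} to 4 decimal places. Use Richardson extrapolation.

0.1062

Richardson extrapolation on the trapezoidal column (denominator 4−1=3):
I_{1,1} = (4·(-0.135118) − (-0.835759)) / 3 = 0.098429
I_{2,1} = (4·0.045512 − (-0.135118)) / 3 = 0.105722
I_{2,2} = 0.105722 + (0.105722 − 0.098429)/15 = 0.106208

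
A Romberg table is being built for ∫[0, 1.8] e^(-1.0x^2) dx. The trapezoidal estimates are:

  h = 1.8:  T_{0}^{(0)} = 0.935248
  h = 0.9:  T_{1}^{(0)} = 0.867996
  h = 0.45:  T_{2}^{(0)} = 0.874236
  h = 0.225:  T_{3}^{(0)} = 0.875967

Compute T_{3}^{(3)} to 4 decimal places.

T_{1}^{(1)} = (4·0.867996 − 0.935248) / 3 = 0.845579
T_{2}^{(1)} = (4·0.874236 − 0.867996) / 3 = 0.876316
T_{3}^{(1)} = (4·0.875967 − 0.874236) / 3 = 0.876544
T_{2}^{(2)} = (16·0.876316 − 0.845579) / 15 = 0.878365
T_{3}^{(2)} = (16·0.876544 − 0.876316) / 15 = 0.876559
T_{3}^{(3)} = (64·0.876559 − 0.878365) / 63 = 0.876530

0.8765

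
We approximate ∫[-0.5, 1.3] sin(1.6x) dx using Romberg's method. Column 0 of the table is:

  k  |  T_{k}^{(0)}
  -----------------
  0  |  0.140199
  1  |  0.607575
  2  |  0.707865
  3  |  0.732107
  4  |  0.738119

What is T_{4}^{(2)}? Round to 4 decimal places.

Richardson extrapolation on the trapezoidal column (denominator 4−1=3):
T_{3}^{(1)} = 0.732107 + (0.732107 − 0.707865)/3 = 0.740188
T_{4}^{(1)} = (4·0.738119 − 0.732107) / 3 = 0.740123
T_{4}^{(2)} = 0.740123 + (0.740123 − 0.740188)/15 = 0.740119

0.7401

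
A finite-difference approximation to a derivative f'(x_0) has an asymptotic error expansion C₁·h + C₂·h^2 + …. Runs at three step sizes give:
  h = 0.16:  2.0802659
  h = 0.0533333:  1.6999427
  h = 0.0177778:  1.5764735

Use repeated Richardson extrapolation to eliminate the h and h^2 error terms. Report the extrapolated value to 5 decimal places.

First eliminate the h term (factor 3^1 = 3):
  B₁ = (3·1.6999427 − 2.0802659)/2 = 1.5097811
  B₂ = (3·1.5764735 − 1.6999427)/2 = 1.5147389
Then eliminate the h^2 term (factor 3^2 = 9):
  (9·1.5147389 − 1.5097811)/8 = 1.5153586

1.51536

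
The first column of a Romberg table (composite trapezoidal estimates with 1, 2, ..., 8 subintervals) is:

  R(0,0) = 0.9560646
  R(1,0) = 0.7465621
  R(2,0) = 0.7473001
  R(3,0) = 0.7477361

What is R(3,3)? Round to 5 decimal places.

0.74783

Richardson extrapolation on the trapezoidal column (denominator 4−1=3):
R(1,1) = (4·0.7465621 − 0.9560646) / 3 = 0.6767279
R(2,1) = (4·0.7473001 − 0.7465621) / 3 = 0.7475461
R(3,1) = (4·0.7477361 − 0.7473001) / 3 = 0.7478814
R(2,2) = (16·0.7475461 − 0.6767279) / 15 = 0.7522673
R(3,2) = 0.7478814 + (0.7478814 − 0.7475461)/15 = 0.7479038
R(3,3) = (64·0.7479038 − 0.7522673) / 63 = 0.7478345
(Column j=1 coincides with Simpson's rule on the same nodes.)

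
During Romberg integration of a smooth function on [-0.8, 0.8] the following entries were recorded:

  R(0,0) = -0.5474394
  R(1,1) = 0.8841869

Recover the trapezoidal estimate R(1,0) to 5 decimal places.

From R(1,1) = (4·R(1,0) − R(0,0))/3, solve for R(1,0):
4·R(1,0) = 3·0.8841869 + (-0.5474394) = 2.1051213
R(1,0) = 0.5262803

0.52628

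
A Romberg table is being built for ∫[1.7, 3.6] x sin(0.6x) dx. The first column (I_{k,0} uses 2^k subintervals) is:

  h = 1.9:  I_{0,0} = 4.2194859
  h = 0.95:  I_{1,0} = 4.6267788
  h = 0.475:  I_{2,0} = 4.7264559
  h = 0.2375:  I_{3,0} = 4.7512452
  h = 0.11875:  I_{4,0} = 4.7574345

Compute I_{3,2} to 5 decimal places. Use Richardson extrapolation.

Richardson extrapolation on the trapezoidal column (denominator 4−1=3):
I_{2,1} = (4·4.7264559 − 4.6267788) / 3 = 4.7596816
I_{3,1} = (4·4.7512452 − 4.7264559) / 3 = 4.7595083
I_{3,2} = 4.7595083 + (4.7595083 − 4.7596816)/15 = 4.7594967

4.75950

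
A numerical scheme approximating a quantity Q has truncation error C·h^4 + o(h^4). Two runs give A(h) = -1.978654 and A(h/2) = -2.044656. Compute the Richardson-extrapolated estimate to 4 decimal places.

Extrapolated value = (16·A(h/2) − A(h)) / (16 − 1)
= (16·(-2.044656) − (-1.978654)) / 15
= -30.735842 / 15 = -2.049056

-2.0491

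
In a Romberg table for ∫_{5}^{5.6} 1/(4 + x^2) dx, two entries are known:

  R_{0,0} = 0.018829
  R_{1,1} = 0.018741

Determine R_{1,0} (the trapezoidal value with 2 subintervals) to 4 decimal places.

From R_{1,1} = (4·R_{1,0} − R_{0,0})/3, solve for R_{1,0}:
4·R_{1,0} = 3·0.018741 + 0.018829 = 0.075052
R_{1,0} = 0.018763

0.0188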